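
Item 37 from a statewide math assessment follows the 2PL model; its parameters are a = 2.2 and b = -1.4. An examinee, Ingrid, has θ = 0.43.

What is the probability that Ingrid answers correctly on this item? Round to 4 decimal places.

P(θ) = 1 / (1 + exp(−a(θ − b)))
Exponent: 2.2 × (0.43 − (-1.4)) = 4.0260
1/(1 + e^{-4.0260}) = 0.9825

0.9825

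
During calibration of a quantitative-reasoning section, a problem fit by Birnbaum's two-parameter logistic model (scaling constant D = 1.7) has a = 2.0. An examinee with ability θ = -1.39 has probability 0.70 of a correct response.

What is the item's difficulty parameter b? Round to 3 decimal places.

P(θ) = 1 / (1 + exp(−D·a(θ − b)))
logit(0.70) = ln(0.70/0.30) = 0.8473
b = θ − logit/(1.7·a) = -1.39 − 0.8473/3.4000 = -1.6392

-1.639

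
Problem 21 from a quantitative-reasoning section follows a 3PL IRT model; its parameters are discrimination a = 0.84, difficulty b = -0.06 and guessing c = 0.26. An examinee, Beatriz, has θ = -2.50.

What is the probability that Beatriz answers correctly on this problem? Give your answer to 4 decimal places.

0.3444

P(θ) = c + (1 − c) · 1 / (1 + exp(−a(θ − b)))
Exponent: 0.84 × (-2.50 − (-0.06)) = -2.0496
1/(1 + e^{2.0496}) = 0.1141
P = 0.26 + 0.74 × 0.1141 = 0.3444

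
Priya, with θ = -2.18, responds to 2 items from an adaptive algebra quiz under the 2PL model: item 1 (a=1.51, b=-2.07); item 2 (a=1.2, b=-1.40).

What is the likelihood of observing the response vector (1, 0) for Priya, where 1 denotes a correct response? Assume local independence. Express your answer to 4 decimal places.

P(θ) = 1 / (1 + exp(−a(θ − b)))
P_1 = 1/(1+e^{0.1661}) = 0.4586
P_2 = 1/(1+e^{0.9360}) = 0.2817
L = P_1 × (1−P_2) = 0.4586 × 0.7183 = 0.32939

0.3294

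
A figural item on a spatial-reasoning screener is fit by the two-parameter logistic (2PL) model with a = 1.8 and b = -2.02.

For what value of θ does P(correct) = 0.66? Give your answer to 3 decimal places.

P(θ) = 1 / (1 + exp(−a(θ − b)))
logit = ln(0.6600/0.3400) = 0.6633
θ = b + logit/(a) = -2.02 + 0.6633/1.8000 = -1.6515

-1.652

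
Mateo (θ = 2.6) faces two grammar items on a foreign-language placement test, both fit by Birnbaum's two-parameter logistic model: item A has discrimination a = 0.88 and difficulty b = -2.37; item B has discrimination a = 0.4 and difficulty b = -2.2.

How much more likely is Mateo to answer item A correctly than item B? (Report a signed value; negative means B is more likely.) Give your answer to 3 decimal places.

P(θ) = 1 / (1 + exp(−a(θ − b)))
P_A = 0.9876
P_B = 0.8721
P_A − P_B = 0.1154

0.115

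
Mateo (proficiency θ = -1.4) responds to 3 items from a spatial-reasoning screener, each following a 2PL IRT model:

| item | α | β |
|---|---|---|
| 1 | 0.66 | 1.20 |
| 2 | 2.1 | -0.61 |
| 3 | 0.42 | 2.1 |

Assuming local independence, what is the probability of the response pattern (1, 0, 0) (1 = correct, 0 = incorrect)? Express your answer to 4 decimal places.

0.1041

P(θ) = 1 / (1 + exp(−α(θ − β)))
P_1 = 1/(1+e^{1.7160}) = 0.1524
P_2 = 1/(1+e^{1.6590}) = 0.1599
P_3 = 1/(1+e^{1.4700}) = 0.1869
L = P_1 × (1−P_2) × (1−P_3) = 0.1524 × 0.8401 × 0.8131 = 0.10409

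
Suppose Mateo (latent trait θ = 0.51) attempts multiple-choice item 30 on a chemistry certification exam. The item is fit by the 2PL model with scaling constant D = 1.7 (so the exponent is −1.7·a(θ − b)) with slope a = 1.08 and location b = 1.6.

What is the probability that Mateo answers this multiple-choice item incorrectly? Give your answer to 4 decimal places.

0.8809

P(θ) = 1 / (1 + exp(−D·a(θ − b)))
Exponent: 1.7 × 1.08 × (0.51 − 1.6) = -2.0012
1/(1 + e^{2.0012}) = 0.1191
P = 0.1191
P(incorrect) = 1 − 0.1191 = 0.8809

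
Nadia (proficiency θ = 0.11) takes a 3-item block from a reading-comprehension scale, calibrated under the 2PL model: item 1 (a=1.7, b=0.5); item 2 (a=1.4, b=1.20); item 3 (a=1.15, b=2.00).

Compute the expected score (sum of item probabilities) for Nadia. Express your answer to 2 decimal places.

0.62

P(θ) = 1 / (1 + exp(−a(θ − b)))
P_1 = 1/(1+e^{0.6630}) = 0.3401
P_2 = 1/(1+e^{1.5260}) = 0.1786
P_3 = 1/(1+e^{2.1735}) = 0.1022
E[score] = 0.3401 + 0.1786 + 0.1022 = 0.6208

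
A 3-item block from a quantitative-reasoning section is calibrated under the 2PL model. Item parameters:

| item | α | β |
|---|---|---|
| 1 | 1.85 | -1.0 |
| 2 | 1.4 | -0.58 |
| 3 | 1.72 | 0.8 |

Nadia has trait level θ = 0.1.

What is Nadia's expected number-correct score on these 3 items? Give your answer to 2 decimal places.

P(θ) = 1 / (1 + exp(−α(θ − β)))
P_1 = 1/(1+e^{-2.0350}) = 0.8844
P_2 = 1/(1+e^{-0.9520}) = 0.7215
P_3 = 1/(1+e^{1.2040}) = 0.2308
E[score] = 0.8844 + 0.7215 + 0.2308 = 1.8367

1.84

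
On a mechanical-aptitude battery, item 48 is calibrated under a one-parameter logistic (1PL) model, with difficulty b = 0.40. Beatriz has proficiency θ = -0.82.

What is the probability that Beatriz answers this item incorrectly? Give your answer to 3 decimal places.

P(θ) = 1 / (1 + exp(−(θ − b)))
Exponent: (-0.82 − 0.40) = -1.2200
1/(1 + e^{1.2200}) = 0.2279
P = 0.2279
P(incorrect) = 1 − 0.2279 = 0.7721

0.772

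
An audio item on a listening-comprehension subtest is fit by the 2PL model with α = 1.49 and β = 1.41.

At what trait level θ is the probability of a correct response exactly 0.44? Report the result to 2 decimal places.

P(θ) = 1 / (1 + exp(−α(θ − β)))
logit = ln(0.4400/0.5600) = -0.2412
θ = β + logit/(α) = 1.41 + (-0.2412)/1.4900 = 1.2481

1.25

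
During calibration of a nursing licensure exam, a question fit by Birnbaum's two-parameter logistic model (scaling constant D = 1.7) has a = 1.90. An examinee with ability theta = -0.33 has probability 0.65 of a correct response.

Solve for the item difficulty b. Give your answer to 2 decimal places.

-0.52

P(theta) = 1 / (1 + exp(−D·a(theta − b)))
logit(0.65) = ln(0.65/0.35) = 0.6190
b = theta − logit/(1.7·a) = -0.33 − 0.6190/3.2300 = -0.5217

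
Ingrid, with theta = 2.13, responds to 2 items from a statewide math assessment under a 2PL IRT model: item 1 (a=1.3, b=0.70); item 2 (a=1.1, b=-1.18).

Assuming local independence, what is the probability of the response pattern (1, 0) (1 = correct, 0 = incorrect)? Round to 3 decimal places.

0.022

P(theta) = 1 / (1 + exp(−a(theta − b)))
P_1 = 1/(1+e^{-1.8590}) = 0.8652
P_2 = 1/(1+e^{-3.6410}) = 0.9744
L = P_1 × (1−P_2) = 0.8652 × 0.0256 = 0.02211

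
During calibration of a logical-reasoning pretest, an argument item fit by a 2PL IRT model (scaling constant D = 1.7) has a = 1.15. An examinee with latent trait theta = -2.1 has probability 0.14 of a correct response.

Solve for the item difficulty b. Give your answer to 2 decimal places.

P(theta) = 1 / (1 + exp(−D·a(theta − b)))
logit(0.14) = ln(0.14/0.86) = -1.8153
b = theta − logit/(1.7·a) = -2.1 − (-1.8153)/1.9550 = -1.1715

-1.17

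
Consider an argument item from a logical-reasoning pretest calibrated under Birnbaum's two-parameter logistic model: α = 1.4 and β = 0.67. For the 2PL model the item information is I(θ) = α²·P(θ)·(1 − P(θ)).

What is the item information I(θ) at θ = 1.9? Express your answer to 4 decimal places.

0.2521

P = 1/(1+e^{-1.7220}) = 0.8484
P(1−P) = 0.8484 × 0.1516 = 0.1286
I = α² × P(1−P) = 1.4² × 0.1286 = 0.25211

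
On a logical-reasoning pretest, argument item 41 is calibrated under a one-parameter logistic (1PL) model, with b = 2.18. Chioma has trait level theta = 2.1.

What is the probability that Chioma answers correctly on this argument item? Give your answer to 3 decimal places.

0.480

P(theta) = 1 / (1 + exp(−(theta − b)))
Exponent: (2.1 − 2.18) = -0.0800
1/(1 + e^{0.0800}) = 0.4800
P = 0.4800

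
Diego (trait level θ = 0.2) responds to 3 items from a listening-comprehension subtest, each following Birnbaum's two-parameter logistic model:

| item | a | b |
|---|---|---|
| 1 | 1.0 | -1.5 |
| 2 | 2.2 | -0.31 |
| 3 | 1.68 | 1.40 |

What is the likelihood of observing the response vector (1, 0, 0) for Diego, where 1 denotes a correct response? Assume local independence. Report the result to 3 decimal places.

0.183

P(θ) = 1 / (1 + exp(−a(θ − b)))
P_1 = 1/(1+e^{-1.7000}) = 0.8455
P_2 = 1/(1+e^{-1.1220}) = 0.7544
P_3 = 1/(1+e^{2.0160}) = 0.1175
L = P_1 × (1−P_2) × (1−P_3) = 0.8455 × 0.2456 × 0.8825 = 0.18329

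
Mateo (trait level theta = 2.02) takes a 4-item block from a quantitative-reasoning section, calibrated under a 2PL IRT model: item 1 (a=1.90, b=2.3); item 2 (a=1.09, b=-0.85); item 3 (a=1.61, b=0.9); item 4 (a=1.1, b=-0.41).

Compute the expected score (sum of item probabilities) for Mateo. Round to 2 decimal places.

P(theta) = 1 / (1 + exp(−a(theta − b)))
P_1 = 1/(1+e^{0.5320}) = 0.3701
P_2 = 1/(1+e^{-3.1283}) = 0.9580
P_3 = 1/(1+e^{-1.8032}) = 0.8585
P_4 = 1/(1+e^{-2.6730}) = 0.9354
E[score] = 0.3701 + 0.9580 + 0.8585 + 0.9354 = 3.1220

3.12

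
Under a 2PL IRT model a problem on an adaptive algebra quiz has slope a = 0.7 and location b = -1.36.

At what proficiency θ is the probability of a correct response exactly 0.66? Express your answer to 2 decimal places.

-0.41

P(θ) = 1 / (1 + exp(−a(θ − b)))
logit = ln(0.6600/0.3400) = 0.6633
θ = b + logit/(a) = -1.36 + 0.6633/0.7000 = -0.4124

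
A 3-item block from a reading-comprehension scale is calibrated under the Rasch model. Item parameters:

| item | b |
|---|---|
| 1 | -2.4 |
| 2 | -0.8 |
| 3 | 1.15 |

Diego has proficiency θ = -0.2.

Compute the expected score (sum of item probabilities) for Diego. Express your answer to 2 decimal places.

1.75

P(θ) = 1 / (1 + exp(−(θ − b)))
P_1 = 1/(1+e^{-2.2000}) = 0.9002
P_2 = 1/(1+e^{-0.6000}) = 0.6457
P_3 = 1/(1+e^{1.3500}) = 0.2059
E[score] = 0.9002 + 0.6457 + 0.2059 = 1.7518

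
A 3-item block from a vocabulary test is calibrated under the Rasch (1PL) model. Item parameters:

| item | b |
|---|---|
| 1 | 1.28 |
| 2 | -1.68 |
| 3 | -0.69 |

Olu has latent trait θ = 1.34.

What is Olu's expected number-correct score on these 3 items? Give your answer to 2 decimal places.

2.35

P(θ) = 1 / (1 + exp(−(θ − b)))
P_1 = 1/(1+e^{-0.0600}) = 0.5150
P_2 = 1/(1+e^{-3.0200}) = 0.9535
P_3 = 1/(1+e^{-2.0300}) = 0.8839
E[score] = 0.5150 + 0.9535 + 0.8839 = 2.3524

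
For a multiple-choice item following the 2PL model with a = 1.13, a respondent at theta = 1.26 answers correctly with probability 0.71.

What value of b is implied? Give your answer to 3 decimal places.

P(theta) = 1 / (1 + exp(−a(theta − b)))
logit(0.71) = ln(0.71/0.29) = 0.8954
b = theta − logit/(a) = 1.26 − 0.8954/1.1300 = 0.4676

0.468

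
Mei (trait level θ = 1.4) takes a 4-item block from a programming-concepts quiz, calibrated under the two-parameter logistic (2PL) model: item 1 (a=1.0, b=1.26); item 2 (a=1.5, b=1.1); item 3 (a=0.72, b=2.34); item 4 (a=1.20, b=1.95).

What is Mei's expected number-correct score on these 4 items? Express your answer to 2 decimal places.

1.82

P(θ) = 1 / (1 + exp(−a(θ − b)))
P_1 = 1/(1+e^{-0.1400}) = 0.5349
P_2 = 1/(1+e^{-0.4500}) = 0.6106
P_3 = 1/(1+e^{0.6768}) = 0.3370
P_4 = 1/(1+e^{0.6600}) = 0.3407
E[score] = 0.5349 + 0.6106 + 0.3370 + 0.3407 = 1.8233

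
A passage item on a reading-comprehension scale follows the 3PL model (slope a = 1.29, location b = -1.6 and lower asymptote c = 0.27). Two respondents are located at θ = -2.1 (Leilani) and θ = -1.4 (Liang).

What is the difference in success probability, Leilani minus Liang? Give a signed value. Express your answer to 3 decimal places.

P(θ) = c + (1 − c) · 1 / (1 + exp(−a(θ − b)))
P(Leilani) = 0.5212  [exponent -0.6450]
P(Liang) = 0.6818  [exponent 0.2580]
Difference = 0.5212 − 0.6818 = -0.1606

-0.161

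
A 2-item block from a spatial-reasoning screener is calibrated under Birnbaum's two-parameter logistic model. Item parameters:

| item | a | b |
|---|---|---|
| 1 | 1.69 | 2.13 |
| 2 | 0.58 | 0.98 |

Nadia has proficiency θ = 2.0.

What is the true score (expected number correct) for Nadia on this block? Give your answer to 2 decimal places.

P(θ) = 1 / (1 + exp(−a(θ − b)))
P_1 = 1/(1+e^{0.2197}) = 0.4453
P_2 = 1/(1+e^{-0.5916}) = 0.6437
E[score] = 0.4453 + 0.6437 = 1.0890

1.09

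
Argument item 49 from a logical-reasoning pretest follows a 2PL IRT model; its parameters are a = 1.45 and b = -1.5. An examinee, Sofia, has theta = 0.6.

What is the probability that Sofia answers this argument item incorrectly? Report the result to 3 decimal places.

0.045

P(theta) = 1 / (1 + exp(−a(theta − b)))
Exponent: 1.45 × (0.6 − (-1.5)) = 3.0450
1/(1 + e^{-3.0450}) = 0.9546
P(incorrect) = 1 − 0.9546 = 0.0454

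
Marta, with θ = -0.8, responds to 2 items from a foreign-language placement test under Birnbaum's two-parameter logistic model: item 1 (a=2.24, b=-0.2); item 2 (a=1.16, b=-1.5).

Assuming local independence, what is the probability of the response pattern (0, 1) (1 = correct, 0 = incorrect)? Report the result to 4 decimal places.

0.5493

P(θ) = 1 / (1 + exp(−a(θ − b)))
P_1 = 1/(1+e^{1.3440}) = 0.2069
P_2 = 1/(1+e^{-0.8120}) = 0.6925
L = (1−P_1) × P_2 = 0.7931 × 0.6925 = 0.54928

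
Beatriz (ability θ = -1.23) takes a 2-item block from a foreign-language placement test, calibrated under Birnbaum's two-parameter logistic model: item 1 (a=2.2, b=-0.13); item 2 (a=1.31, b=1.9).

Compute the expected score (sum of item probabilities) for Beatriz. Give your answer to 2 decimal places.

0.10

P(θ) = 1 / (1 + exp(−a(θ − b)))
P_1 = 1/(1+e^{2.4200}) = 0.0817
P_2 = 1/(1+e^{4.1003}) = 0.0163
E[score] = 0.0817 + 0.0163 = 0.0980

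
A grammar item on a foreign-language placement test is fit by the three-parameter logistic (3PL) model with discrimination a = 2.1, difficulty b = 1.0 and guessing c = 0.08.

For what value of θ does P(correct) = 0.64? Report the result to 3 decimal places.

P(θ) = c + (1 − c) · 1 / (1 + exp(−a(θ − b)))
Remove guessing floor: (0.64 − 0.08)/(1 − 0.08) = 0.6087
logit = ln(0.6087/0.3913) = 0.4418
θ = b + logit/(a) = 1.0 + 0.4418/2.1000 = 1.2104

1.210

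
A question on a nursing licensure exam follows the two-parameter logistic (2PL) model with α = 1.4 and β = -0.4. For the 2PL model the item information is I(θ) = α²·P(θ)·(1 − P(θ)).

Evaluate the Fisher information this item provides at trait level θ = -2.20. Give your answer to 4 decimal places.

P = 1/(1+e^{2.5200}) = 0.0745
P(1−P) = 0.0745 × 0.9255 = 0.0689
I = α² × P(1−P) = 1.4² × 0.0689 = 0.13509

0.1351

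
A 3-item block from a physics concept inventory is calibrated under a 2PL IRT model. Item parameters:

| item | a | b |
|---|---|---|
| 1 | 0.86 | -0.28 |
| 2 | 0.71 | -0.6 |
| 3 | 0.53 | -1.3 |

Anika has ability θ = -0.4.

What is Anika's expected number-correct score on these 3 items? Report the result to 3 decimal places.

P(θ) = 1 / (1 + exp(−a(θ − b)))
P_1 = 1/(1+e^{0.1032}) = 0.4742
P_2 = 1/(1+e^{-0.1420}) = 0.5354
P_3 = 1/(1+e^{-0.4770}) = 0.6170
E[score] = 0.4742 + 0.5354 + 0.6170 = 1.6267

1.627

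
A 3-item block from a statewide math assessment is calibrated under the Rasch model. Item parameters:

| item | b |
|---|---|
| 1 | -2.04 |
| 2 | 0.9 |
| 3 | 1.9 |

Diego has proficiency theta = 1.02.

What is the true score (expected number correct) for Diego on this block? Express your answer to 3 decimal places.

1.778

P(theta) = 1 / (1 + exp(−(theta − b)))
P_1 = 1/(1+e^{-3.0600}) = 0.9552
P_2 = 1/(1+e^{-0.1200}) = 0.5300
P_3 = 1/(1+e^{0.8800}) = 0.2932
E[score] = 0.9552 + 0.5300 + 0.2932 = 1.7784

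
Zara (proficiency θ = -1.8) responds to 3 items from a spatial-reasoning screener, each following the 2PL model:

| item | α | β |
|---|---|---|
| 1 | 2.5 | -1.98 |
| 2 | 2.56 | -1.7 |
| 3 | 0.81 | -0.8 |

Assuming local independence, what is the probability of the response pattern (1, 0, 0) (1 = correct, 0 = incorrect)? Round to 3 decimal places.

P(θ) = 1 / (1 + exp(−α(θ − β)))
P_1 = 1/(1+e^{-0.4500}) = 0.6106
P_2 = 1/(1+e^{0.2560}) = 0.4363
P_3 = 1/(1+e^{0.8100}) = 0.3079
L = P_1 × (1−P_2) × (1−P_3) = 0.6106 × 0.5637 × 0.6921 = 0.23822

0.238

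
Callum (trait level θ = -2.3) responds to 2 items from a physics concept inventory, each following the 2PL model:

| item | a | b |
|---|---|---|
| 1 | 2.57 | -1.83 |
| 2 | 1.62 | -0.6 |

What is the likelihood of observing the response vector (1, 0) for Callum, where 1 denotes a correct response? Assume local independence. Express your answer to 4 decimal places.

P(θ) = 1 / (1 + exp(−a(θ − b)))
P_1 = 1/(1+e^{1.2079}) = 0.2301
P_2 = 1/(1+e^{2.7540}) = 0.0599
L = P_1 × (1−P_2) = 0.2301 × 0.9401 = 0.21630

0.2163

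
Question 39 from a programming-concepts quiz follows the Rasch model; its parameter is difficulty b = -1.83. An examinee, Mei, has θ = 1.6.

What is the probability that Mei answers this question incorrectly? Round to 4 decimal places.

0.0314

P(θ) = 1 / (1 + exp(−(θ − b)))
Exponent: (1.6 − (-1.83)) = 3.4300
1/(1 + e^{-3.4300}) = 0.9686
P = 0.9686
P(incorrect) = 1 − 0.9686 = 0.0314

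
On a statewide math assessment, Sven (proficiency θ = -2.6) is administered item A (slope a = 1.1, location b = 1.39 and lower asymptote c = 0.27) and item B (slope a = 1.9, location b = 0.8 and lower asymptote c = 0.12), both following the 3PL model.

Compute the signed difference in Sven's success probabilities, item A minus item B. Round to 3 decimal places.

P(θ) = c + (1 − c) · 1 / (1 + exp(−a(θ − b)))
P_A = 0.2790
P_B = 0.1214
P_A − P_B = 0.1576

0.158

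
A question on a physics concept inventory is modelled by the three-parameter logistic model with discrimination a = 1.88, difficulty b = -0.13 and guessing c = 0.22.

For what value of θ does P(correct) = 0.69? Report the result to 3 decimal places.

P(θ) = c + (1 − c) · 1 / (1 + exp(−a(θ − b)))
Remove guessing floor: (0.69 − 0.22)/(1 − 0.22) = 0.6026
logit = ln(0.6026/0.3974) = 0.4162
θ = b + logit/(a) = -0.13 + 0.4162/1.8800 = 0.0914

0.091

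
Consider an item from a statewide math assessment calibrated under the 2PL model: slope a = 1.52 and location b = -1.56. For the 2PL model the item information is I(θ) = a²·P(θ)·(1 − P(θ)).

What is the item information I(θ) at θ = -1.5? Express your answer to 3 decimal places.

P = 1/(1+e^{-0.0912}) = 0.5228
P(1−P) = 0.5228 × 0.4772 = 0.2495
I = a² × P(1−P) = 1.52² × 0.2495 = 0.57640

0.576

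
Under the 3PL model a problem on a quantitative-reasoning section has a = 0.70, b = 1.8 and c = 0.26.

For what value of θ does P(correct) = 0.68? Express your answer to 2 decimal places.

P(θ) = c + (1 − c) · 1 / (1 + exp(−a(θ − b)))
Remove guessing floor: (0.68 − 0.26)/(1 − 0.26) = 0.5676
logit = ln(0.5676/0.4324) = 0.2719
θ = b + logit/(a) = 1.8 + 0.2719/0.7000 = 2.1885

2.19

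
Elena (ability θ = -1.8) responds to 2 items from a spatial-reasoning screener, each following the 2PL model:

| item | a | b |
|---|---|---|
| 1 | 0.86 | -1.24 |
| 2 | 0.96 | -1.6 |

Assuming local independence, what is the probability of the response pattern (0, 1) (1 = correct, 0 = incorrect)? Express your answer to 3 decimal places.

0.279

P(θ) = 1 / (1 + exp(−a(θ − b)))
P_1 = 1/(1+e^{0.4816}) = 0.3819
P_2 = 1/(1+e^{0.1920}) = 0.4521
L = (1−P_1) × P_2 = 0.6181 × 0.4521 = 0.27948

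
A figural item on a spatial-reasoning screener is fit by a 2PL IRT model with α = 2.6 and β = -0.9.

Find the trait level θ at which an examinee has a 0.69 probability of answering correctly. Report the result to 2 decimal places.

-0.59

P(θ) = 1 / (1 + exp(−α(θ − β)))
logit = ln(0.6900/0.3100) = 0.8001
θ = β + logit/(α) = -0.9 + 0.8001/2.6000 = -0.5923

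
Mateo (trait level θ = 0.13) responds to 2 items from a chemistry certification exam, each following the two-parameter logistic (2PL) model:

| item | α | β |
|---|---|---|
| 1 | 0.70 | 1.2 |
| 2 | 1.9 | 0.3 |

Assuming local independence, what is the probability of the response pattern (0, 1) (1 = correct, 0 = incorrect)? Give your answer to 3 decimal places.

P(θ) = 1 / (1 + exp(−α(θ − β)))
P_1 = 1/(1+e^{0.7490}) = 0.3210
P_2 = 1/(1+e^{0.3230}) = 0.4199
L = (1−P_1) × P_2 = 0.6790 × 0.4199 = 0.28513

0.285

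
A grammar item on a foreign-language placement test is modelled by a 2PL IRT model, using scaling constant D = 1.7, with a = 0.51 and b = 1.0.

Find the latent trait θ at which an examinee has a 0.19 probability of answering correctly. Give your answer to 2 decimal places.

P(θ) = 1 / (1 + exp(−D·a(θ − b)))
logit = ln(0.1900/0.8100) = -1.4500
θ = b + logit/(1.7·a) = 1.0 + (-1.4500)/0.8670 = -0.6724

-0.67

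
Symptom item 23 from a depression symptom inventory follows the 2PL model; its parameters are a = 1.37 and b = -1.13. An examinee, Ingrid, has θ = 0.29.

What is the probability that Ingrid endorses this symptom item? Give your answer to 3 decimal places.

0.875

P(θ) = 1 / (1 + exp(−a(θ − b)))
Exponent: 1.37 × (0.29 − (-1.13)) = 1.9454
1/(1 + e^{-1.9454}) = 0.8749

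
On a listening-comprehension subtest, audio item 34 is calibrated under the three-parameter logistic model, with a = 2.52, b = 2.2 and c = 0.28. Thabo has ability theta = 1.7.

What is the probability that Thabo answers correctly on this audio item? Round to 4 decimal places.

0.4391

P(theta) = c + (1 − c) · 1 / (1 + exp(−a(theta − b)))
Exponent: 2.52 × (1.7 − 2.2) = -1.2600
1/(1 + e^{1.2600}) = 0.2210
P = 0.28 + 0.72 × 0.2210 = 0.4391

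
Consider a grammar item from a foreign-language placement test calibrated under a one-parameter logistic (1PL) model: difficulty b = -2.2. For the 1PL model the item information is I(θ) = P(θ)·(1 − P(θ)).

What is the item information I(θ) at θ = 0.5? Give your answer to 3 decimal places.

P = 1/(1+e^{-2.7000}) = 0.9370
P(1−P) = 0.9370 × 0.0630 = 0.0590
I = P(1−P) = 0.05901

0.059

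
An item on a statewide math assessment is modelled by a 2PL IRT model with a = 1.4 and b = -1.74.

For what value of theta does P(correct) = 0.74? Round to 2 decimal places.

-0.99

P(theta) = 1 / (1 + exp(−a(theta − b)))
logit = ln(0.7400/0.2600) = 1.0460
theta = b + logit/(a) = -1.74 + 1.0460/1.4000 = -0.9929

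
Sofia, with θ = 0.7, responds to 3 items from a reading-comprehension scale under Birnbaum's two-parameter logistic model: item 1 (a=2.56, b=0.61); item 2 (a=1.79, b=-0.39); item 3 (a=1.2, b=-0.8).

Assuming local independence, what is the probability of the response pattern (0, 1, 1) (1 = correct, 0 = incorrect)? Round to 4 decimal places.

0.3326

P(θ) = 1 / (1 + exp(−a(θ − b)))
P_1 = 1/(1+e^{-0.2304}) = 0.5573
P_2 = 1/(1+e^{-1.9511}) = 0.8756
P_3 = 1/(1+e^{-1.8000}) = 0.8581
L = (1−P_1) × P_2 × P_3 = 0.4427 × 0.8756 × 0.8581 = 0.33259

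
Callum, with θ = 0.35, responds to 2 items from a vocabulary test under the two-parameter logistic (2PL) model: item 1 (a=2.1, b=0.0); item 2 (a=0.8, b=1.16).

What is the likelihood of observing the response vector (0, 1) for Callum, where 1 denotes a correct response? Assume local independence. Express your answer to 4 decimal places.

0.1113

P(θ) = 1 / (1 + exp(−a(θ − b)))
P_1 = 1/(1+e^{-0.7350}) = 0.6759
P_2 = 1/(1+e^{0.6480}) = 0.3434
L = (1−P_1) × P_2 = 0.3241 × 0.3434 = 0.11131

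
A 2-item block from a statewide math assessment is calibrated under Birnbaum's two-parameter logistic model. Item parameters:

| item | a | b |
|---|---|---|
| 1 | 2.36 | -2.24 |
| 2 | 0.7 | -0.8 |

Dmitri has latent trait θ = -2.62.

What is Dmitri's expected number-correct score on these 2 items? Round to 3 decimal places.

P(θ) = 1 / (1 + exp(−a(θ − b)))
P_1 = 1/(1+e^{0.8968}) = 0.2897
P_2 = 1/(1+e^{1.2740}) = 0.2186
E[score] = 0.2897 + 0.2186 = 0.5083

0.508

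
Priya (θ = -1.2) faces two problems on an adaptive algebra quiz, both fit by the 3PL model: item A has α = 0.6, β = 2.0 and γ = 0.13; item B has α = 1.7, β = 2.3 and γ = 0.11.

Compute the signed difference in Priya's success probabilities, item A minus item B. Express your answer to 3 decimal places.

P(θ) = γ + (1 − γ) · 1 / (1 + exp(−α(θ − β)))
P_A = 0.2412
P_B = 0.1123
P_A − P_B = 0.1289

0.129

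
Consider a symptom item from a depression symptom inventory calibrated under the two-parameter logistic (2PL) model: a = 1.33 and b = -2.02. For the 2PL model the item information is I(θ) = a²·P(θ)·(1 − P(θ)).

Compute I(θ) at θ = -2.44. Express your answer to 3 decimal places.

P = 1/(1+e^{0.5586}) = 0.3639
P(1−P) = 0.3639 × 0.6361 = 0.2315
I = a² × P(1−P) = 1.33² × 0.2315 = 0.40945

0.409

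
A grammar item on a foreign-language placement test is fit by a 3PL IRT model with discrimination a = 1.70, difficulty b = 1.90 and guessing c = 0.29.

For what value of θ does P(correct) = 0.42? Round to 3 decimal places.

1.020

P(θ) = c + (1 − c) · 1 / (1 + exp(−a(θ − b)))
Remove guessing floor: (0.42 − 0.29)/(1 − 0.29) = 0.1831
logit = ln(0.1831/0.8169) = -1.4955
θ = b + logit/(a) = 1.90 + (-1.4955)/1.7000 = 1.0203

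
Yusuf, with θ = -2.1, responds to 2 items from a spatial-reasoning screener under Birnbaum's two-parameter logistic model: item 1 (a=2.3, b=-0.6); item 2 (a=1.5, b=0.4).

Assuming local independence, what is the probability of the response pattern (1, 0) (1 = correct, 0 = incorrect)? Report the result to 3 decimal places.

P(θ) = 1 / (1 + exp(−a(θ − b)))
P_1 = 1/(1+e^{3.4500}) = 0.0308
P_2 = 1/(1+e^{3.7500}) = 0.0230
L = P_1 × (1−P_2) = 0.0308 × 0.9770 = 0.03006

0.030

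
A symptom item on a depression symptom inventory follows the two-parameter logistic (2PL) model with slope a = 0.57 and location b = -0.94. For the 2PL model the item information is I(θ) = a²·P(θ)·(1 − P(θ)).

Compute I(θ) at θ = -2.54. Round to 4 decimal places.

P = 1/(1+e^{0.9120}) = 0.2866
P(1−P) = 0.2866 × 0.7134 = 0.2045
I = a² × P(1−P) = 0.57² × 0.2045 = 0.06643

0.0664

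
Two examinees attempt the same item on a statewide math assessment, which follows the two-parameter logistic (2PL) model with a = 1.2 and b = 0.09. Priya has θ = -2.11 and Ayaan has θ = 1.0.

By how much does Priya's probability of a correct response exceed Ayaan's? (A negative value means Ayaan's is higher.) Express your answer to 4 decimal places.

-0.6822

P(θ) = 1 / (1 + exp(−a(θ − b)))
P(Priya) = 0.0666  [exponent -2.6400]
P(Ayaan) = 0.7488  [exponent 1.0920]
Difference = 0.0666 − 0.7488 = -0.6822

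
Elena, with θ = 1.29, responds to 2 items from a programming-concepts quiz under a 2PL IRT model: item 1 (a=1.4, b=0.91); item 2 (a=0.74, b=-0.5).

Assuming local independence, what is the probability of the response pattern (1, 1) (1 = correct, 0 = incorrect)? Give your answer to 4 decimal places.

0.4976

P(θ) = 1 / (1 + exp(−a(θ − b)))
P_1 = 1/(1+e^{-0.5320}) = 0.6299
P_2 = 1/(1+e^{-1.3246}) = 0.7899
L = P_1 × P_2 = 0.6299 × 0.7899 = 0.49763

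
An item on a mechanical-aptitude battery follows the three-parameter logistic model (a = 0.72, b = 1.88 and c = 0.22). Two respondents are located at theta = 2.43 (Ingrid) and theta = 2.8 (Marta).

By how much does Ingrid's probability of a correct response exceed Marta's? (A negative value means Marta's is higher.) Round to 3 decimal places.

-0.048

P(theta) = c + (1 − c) · 1 / (1 + exp(−a(theta − b)))
P(Ingrid) = 0.6862  [exponent 0.3960]
P(Marta) = 0.7346  [exponent 0.6624]
Difference = 0.6862 − 0.7346 = -0.0484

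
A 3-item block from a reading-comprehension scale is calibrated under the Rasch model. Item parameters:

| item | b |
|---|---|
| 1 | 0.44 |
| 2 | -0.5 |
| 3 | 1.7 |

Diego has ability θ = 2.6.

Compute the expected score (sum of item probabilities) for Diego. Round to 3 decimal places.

2.564

P(θ) = 1 / (1 + exp(−(θ − b)))
P_1 = 1/(1+e^{-2.1600}) = 0.8966
P_2 = 1/(1+e^{-3.1000}) = 0.9569
P_3 = 1/(1+e^{-0.9000}) = 0.7109
E[score] = 0.8966 + 0.9569 + 0.7109 = 2.5644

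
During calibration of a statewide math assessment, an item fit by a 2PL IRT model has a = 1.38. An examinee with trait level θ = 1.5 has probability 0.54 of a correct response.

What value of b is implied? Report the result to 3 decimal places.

P(θ) = 1 / (1 + exp(−a(θ − b)))
logit(0.54) = ln(0.54/0.46) = 0.1603
b = θ − logit/(a) = 1.5 − 0.1603/1.3800 = 1.3838

1.384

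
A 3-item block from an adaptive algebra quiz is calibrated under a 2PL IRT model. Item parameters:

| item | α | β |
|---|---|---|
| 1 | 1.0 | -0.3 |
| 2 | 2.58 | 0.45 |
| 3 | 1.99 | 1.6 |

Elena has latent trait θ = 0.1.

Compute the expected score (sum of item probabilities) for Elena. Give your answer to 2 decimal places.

P(θ) = 1 / (1 + exp(−α(θ − β)))
P_1 = 1/(1+e^{-0.4000}) = 0.5987
P_2 = 1/(1+e^{0.9030}) = 0.2884
P_3 = 1/(1+e^{2.9850}) = 0.0481
E[score] = 0.5987 + 0.2884 + 0.0481 = 0.9352

0.94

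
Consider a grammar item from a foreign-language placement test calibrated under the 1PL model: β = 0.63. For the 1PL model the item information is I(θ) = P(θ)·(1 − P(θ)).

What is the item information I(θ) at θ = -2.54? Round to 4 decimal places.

0.0387

P = 1/(1+e^{3.1700}) = 0.0403
P(1−P) = 0.0403 × 0.9597 = 0.0387
I = P(1−P) = 0.03869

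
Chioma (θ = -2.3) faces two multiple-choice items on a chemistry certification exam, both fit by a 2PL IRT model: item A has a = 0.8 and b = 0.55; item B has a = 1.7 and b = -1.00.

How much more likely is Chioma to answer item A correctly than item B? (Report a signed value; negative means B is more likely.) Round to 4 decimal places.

P(θ) = 1 / (1 + exp(−a(θ − b)))
P_A = 0.0928
P_B = 0.0989
P_A − P_B = -0.0061

-0.0061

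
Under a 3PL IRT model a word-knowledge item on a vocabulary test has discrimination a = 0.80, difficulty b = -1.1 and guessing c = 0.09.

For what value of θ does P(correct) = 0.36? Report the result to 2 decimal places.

-2.18

P(θ) = c + (1 − c) · 1 / (1 + exp(−a(θ − b)))
Remove guessing floor: (0.36 − 0.09)/(1 − 0.09) = 0.2967
logit = ln(0.2967/0.7033) = -0.8630
θ = b + logit/(a) = -1.1 + (-0.8630)/0.8000 = -2.1788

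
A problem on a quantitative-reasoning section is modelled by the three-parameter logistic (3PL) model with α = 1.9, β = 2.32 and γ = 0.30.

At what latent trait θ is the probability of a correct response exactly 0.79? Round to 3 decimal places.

2.766

P(θ) = γ + (1 − γ) · 1 / (1 + exp(−α(θ − β)))
Remove guessing floor: (0.79 − 0.30)/(1 − 0.30) = 0.7000
logit = ln(0.7000/0.3000) = 0.8473
θ = β + logit/(α) = 2.32 + 0.8473/1.9000 = 2.7659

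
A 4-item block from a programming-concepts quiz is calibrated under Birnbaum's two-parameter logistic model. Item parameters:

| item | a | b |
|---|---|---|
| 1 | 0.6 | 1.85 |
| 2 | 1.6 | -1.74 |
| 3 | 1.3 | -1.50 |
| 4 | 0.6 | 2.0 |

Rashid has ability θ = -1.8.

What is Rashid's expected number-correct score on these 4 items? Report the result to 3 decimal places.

P(θ) = 1 / (1 + exp(−a(θ − b)))
P_1 = 1/(1+e^{2.1900}) = 0.1007
P_2 = 1/(1+e^{0.0960}) = 0.4760
P_3 = 1/(1+e^{0.3900}) = 0.4037
P_4 = 1/(1+e^{2.2800}) = 0.0928
E[score] = 0.1007 + 0.4760 + 0.4037 + 0.0928 = 1.0732

1.073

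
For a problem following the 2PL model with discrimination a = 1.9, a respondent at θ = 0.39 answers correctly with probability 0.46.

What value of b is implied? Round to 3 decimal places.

0.474

P(θ) = 1 / (1 + exp(−a(θ − b)))
logit(0.46) = ln(0.46/0.54) = -0.1603
b = θ − logit/(a) = 0.39 − (-0.1603)/1.9000 = 0.4744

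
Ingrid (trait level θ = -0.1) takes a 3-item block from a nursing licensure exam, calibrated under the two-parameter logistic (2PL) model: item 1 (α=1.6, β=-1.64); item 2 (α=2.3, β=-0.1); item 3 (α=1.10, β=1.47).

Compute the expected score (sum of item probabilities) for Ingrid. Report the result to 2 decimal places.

P(θ) = 1 / (1 + exp(−α(θ − β)))
P_1 = 1/(1+e^{-2.4640}) = 0.9216
P_2 = 1/(1+e^{0.0000}) = 0.5000
P_3 = 1/(1+e^{1.7270}) = 0.1510
E[score] = 0.9216 + 0.5000 + 0.1510 = 1.5726

1.57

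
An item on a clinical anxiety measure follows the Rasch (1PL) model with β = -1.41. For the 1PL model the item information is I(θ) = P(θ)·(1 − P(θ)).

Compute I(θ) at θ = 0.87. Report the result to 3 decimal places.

0.084

P = 1/(1+e^{-2.2800}) = 0.9072
P(1−P) = 0.9072 × 0.0928 = 0.0842
I = P(1−P) = 0.08418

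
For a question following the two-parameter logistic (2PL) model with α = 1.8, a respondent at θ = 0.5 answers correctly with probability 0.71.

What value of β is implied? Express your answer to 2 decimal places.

P(θ) = 1 / (1 + exp(−α(θ − β)))
logit(0.71) = ln(0.71/0.29) = 0.8954
β = θ − logit/(α) = 0.5 − 0.8954/1.8000 = 0.0026

0.00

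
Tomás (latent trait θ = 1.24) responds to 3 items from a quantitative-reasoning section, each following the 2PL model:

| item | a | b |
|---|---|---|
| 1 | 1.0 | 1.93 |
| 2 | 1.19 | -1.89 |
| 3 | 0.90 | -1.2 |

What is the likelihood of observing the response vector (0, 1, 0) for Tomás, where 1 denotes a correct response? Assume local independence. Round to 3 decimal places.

P(θ) = 1 / (1 + exp(−a(θ − b)))
P_1 = 1/(1+e^{0.6900}) = 0.3340
P_2 = 1/(1+e^{-3.7247}) = 0.9764
P_3 = 1/(1+e^{-2.1960}) = 0.8999
L = (1−P_1) × P_2 × (1−P_3) = 0.6660 × 0.9764 × 0.1001 = 0.06510

0.065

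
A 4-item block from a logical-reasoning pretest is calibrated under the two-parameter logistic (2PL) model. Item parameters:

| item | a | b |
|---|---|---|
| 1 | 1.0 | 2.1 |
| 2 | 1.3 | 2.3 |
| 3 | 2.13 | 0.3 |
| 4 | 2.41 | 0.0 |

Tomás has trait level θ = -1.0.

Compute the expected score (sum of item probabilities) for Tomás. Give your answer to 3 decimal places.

P(θ) = 1 / (1 + exp(−a(θ − b)))
P_1 = 1/(1+e^{3.1000}) = 0.0431
P_2 = 1/(1+e^{4.2900}) = 0.0135
P_3 = 1/(1+e^{2.7690}) = 0.0590
P_4 = 1/(1+e^{2.4100}) = 0.0824
E[score] = 0.0431 + 0.0135 + 0.0590 + 0.0824 = 0.1981

0.198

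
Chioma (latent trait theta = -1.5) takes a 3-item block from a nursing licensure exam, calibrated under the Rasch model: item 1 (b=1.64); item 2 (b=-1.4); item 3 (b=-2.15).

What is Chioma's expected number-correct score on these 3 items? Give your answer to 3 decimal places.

1.174

P(theta) = 1 / (1 + exp(−(theta − b)))
P_1 = 1/(1+e^{3.1400}) = 0.0415
P_2 = 1/(1+e^{0.1000}) = 0.4750
P_3 = 1/(1+e^{-0.6500}) = 0.6570
E[score] = 0.0415 + 0.4750 + 0.6570 = 1.1735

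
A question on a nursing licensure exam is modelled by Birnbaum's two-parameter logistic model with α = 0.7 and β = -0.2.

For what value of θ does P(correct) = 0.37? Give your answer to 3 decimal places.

-0.960

P(θ) = 1 / (1 + exp(−α(θ − β)))
logit = ln(0.3700/0.6300) = -0.5322
θ = β + logit/(α) = -0.2 + (-0.5322)/0.7000 = -0.9603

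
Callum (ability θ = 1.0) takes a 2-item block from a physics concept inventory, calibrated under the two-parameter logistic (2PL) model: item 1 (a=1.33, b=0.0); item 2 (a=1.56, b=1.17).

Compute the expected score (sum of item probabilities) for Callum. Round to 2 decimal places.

1.22

P(θ) = 1 / (1 + exp(−a(θ − b)))
P_1 = 1/(1+e^{-1.3300}) = 0.7908
P_2 = 1/(1+e^{0.2652}) = 0.4341
E[score] = 0.7908 + 0.4341 = 1.2249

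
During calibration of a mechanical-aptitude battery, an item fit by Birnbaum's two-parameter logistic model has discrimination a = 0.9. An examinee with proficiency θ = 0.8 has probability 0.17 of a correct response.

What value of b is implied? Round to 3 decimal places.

2.562

P(θ) = 1 / (1 + exp(−a(θ − b)))
logit(0.17) = ln(0.17/0.83) = -1.5856
b = θ − logit/(a) = 0.8 − (-1.5856)/0.9000 = 2.5618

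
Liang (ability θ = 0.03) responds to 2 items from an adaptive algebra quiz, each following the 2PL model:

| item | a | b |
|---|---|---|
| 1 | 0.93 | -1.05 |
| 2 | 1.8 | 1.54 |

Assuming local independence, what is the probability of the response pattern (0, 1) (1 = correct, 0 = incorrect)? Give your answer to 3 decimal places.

0.017

P(θ) = 1 / (1 + exp(−a(θ − b)))
P_1 = 1/(1+e^{-1.0044}) = 0.7319
P_2 = 1/(1+e^{2.7180}) = 0.0619
L = (1−P_1) × P_2 = 0.2681 × 0.0619 = 0.01660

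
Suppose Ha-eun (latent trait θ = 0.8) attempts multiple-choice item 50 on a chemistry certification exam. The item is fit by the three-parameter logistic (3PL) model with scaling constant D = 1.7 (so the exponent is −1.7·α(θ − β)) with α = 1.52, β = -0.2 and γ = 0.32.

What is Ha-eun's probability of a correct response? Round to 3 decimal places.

0.952

P(θ) = γ + (1 − γ) · 1 / (1 + exp(−D·α(θ − β)))
Exponent: 1.7 × 1.52 × (0.8 − (-0.2)) = 2.5840
1/(1 + e^{-2.5840}) = 0.9298
P = 0.32 + 0.68 × 0.9298 = 0.9523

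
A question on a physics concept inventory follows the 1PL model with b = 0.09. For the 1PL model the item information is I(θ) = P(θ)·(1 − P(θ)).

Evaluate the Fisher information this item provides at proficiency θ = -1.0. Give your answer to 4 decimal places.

P = 1/(1+e^{1.0900}) = 0.2516
P(1−P) = 0.2516 × 0.7484 = 0.1883
I = P(1−P) = 0.18831

0.1883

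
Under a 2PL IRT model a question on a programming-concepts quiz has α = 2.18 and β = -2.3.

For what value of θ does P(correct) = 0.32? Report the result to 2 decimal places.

P(θ) = 1 / (1 + exp(−α(θ − β)))
logit = ln(0.3200/0.6800) = -0.7538
θ = β + logit/(α) = -2.3 + (-0.7538)/2.1800 = -2.6458

-2.65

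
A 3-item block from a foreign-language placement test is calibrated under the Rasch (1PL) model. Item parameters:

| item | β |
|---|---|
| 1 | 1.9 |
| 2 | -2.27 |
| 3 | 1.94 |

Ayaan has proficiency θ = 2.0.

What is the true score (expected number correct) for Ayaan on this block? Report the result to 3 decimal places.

P(θ) = 1 / (1 + exp(−(θ − β)))
P_1 = 1/(1+e^{-0.1000}) = 0.5250
P_2 = 1/(1+e^{-4.2700}) = 0.9862
P_3 = 1/(1+e^{-0.0600}) = 0.5150
E[score] = 0.5250 + 0.9862 + 0.5150 = 2.0262

2.026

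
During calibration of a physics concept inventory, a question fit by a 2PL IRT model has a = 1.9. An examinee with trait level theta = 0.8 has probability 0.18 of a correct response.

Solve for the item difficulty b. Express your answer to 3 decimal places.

P(theta) = 1 / (1 + exp(−a(theta − b)))
logit(0.18) = ln(0.18/0.82) = -1.5163
b = theta − logit/(a) = 0.8 − (-1.5163)/1.9000 = 1.5981

1.598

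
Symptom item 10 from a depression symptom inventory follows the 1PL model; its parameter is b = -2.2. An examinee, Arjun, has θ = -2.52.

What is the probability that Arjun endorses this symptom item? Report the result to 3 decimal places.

P(θ) = 1 / (1 + exp(−(θ − b)))
Exponent: (-2.52 − (-2.2)) = -0.3200
1/(1 + e^{0.3200}) = 0.4207
P = 0.4207

0.421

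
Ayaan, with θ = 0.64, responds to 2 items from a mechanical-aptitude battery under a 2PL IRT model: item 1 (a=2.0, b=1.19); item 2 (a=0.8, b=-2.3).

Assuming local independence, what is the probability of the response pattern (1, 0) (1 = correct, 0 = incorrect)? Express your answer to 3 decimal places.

P(θ) = 1 / (1 + exp(−a(θ − b)))
P_1 = 1/(1+e^{1.1000}) = 0.2497
P_2 = 1/(1+e^{-2.3520}) = 0.9131
L = P_1 × (1−P_2) = 0.2497 × 0.0869 = 0.02170

0.022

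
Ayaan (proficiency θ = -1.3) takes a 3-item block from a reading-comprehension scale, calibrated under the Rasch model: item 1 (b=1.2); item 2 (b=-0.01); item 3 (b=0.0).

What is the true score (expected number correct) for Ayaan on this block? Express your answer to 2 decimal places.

0.51

P(θ) = 1 / (1 + exp(−(θ − b)))
P_1 = 1/(1+e^{2.5000}) = 0.0759
P_2 = 1/(1+e^{1.2900}) = 0.2159
P_3 = 1/(1+e^{1.3000}) = 0.2142
E[score] = 0.0759 + 0.2159 + 0.2142 = 0.5059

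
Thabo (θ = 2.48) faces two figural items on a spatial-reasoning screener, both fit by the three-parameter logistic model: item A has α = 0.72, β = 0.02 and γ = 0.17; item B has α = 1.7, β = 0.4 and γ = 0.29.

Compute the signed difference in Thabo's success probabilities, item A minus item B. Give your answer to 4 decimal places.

-0.1006

P(θ) = γ + (1 − γ) · 1 / (1 + exp(−α(θ − β)))
P_A = 0.8793
P_B = 0.9799
P_A − P_B = -0.1006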